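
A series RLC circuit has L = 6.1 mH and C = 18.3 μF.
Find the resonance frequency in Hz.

Step 1 — Resonance condition Im(Z)=0 gives ω₀ = 1/√(LC).
Step 2 — ω₀ = 1/√(0.0061·1.83e-05) = 2993 rad/s.
Step 3 — f₀ = ω₀/(2π) = 476.4 Hz.

f₀ = 476.4 Hz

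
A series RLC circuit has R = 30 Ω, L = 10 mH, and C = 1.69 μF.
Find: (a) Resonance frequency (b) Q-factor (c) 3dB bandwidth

Step 1 — Resonance: ω₀ = 1/√(LC) = 1/√(0.01·1.69e-06) = 7692 rad/s.
Step 2 — f₀ = ω₀/(2π) = 1224 Hz.
Step 3 — Series Q: Q = ω₀L/R = 7692·0.01/30 = 2.564.
Step 4 — Bandwidth: Δω = ω₀/Q = 3000 rad/s; BW = Δω/(2π) = 477.5 Hz.

(a) f₀ = 1224 Hz  (b) Q = 2.564  (c) BW = 477.5 Hz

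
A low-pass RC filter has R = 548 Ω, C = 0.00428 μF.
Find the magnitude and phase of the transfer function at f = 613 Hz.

Step 1 — Angular frequency: ω = 2π·613 = 3852 rad/s.
Step 2 — Transfer function: H(jω) = 1/(1 + jωRC).
Step 3 — Denominator: 1 + jωRC = 1 + j·3852·548·4.28e-09 = 1 + j0.009034.
Step 4 — H = 0.9999 - j0.009033.
Step 5 — Magnitude: |H| = 1 (-0.0 dB); phase: φ = -0.5°.

|H| = 1 (-0.0 dB), φ = -0.5°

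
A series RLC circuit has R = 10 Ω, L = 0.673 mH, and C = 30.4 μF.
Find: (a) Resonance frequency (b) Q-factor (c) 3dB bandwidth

Step 1 — Resonance: ω₀ = 1/√(LC) = 1/√(0.000673·3.04e-05) = 6991 rad/s.
Step 2 — f₀ = ω₀/(2π) = 1113 Hz.
Step 3 — Series Q: Q = ω₀L/R = 6991·0.000673/10 = 0.4705.
Step 4 — Bandwidth: Δω = ω₀/Q = 1.486e+04 rad/s; BW = Δω/(2π) = 2365 Hz.

(a) f₀ = 1113 Hz  (b) Q = 0.4705  (c) BW = 2365 Hz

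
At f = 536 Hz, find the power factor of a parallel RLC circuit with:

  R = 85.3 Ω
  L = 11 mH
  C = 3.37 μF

Step 1 — Angular frequency: ω = 2π·f = 2π·536 = 3368 rad/s.
Step 2 — Component impedances:
  R: Z = R = 85.3 Ω
  L: Z = jωL = j·3368·0.011 = 0 + j37.05 Ω
  C: Z = 1/(jωC) = -j/(ω·C) = 0 - j88.11 Ω
Step 3 — Parallel combination: 1/Z_total = 1/R + 1/L + 1/C; Z_total = 30.67 + j40.93 Ω = 51.15∠53.2° Ω.
Step 4 — Power factor: PF = cos(φ) = Re(Z)/|Z| = 30.675/51.152 = 0.5997.
Step 5 — Type: Im(Z) = 40.93 ⇒ lagging (phase φ = 53.2°).

PF = 0.5997 (lagging, φ = 53.2°)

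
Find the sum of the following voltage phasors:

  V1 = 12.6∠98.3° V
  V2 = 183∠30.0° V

Step 1 — Convert each phasor to rectangular form:
  V1 = 12.6·(cos(98.3°) + j·sin(98.3°)) = -1.819 + j12.47 V
  V2 = 183·(cos(30.0°) + j·sin(30.0°)) = 158.5 + j91.5 V
Step 2 — Sum components: V_total = 156.7 + j104 V.
Step 3 — Convert to polar: |V_total| = 188 V, ∠V_total = 33.6°.

V_total = 188∠33.6° V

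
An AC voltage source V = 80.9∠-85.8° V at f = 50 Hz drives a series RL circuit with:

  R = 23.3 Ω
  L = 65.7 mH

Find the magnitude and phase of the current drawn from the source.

Step 1 — Angular frequency: ω = 2π·f = 2π·50 = 314.2 rad/s.
Step 2 — Component impedances:
  R: Z = R = 23.3 Ω
  L: Z = jωL = j·314.2·0.0657 = 0 + j20.64 Ω
Step 3 — Series combination: Z_total = R + L = 23.3 + j20.64 Ω = 31.13∠41.5° Ω.
Step 4 — Source phasor: V = 80.9∠-85.8° V = 5.925 - j80.68 V.
Step 5 — Ohm's law: I = V / Z_total = (5.925 - j80.68) / (23.3 + j20.64) = -1.576 - j2.066 A.
Step 6 — Convert to polar: |I| = 2.599 A, ∠I = -127.3°.

I = 2.599∠-127.3° A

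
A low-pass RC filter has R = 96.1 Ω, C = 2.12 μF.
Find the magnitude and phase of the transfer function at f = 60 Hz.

Step 1 — Angular frequency: ω = 2π·60 = 377 rad/s.
Step 2 — Transfer function: H(jω) = 1/(1 + jωRC).
Step 3 — Denominator: 1 + jωRC = 1 + j·377·96.1·2.12e-06 = 1 + j0.07681.
Step 4 — H = 0.9941 - j0.07635.
Step 5 — Magnitude: |H| = 0.9971 (-0.0 dB); phase: φ = -4.4°.

|H| = 0.9971 (-0.0 dB), φ = -4.4°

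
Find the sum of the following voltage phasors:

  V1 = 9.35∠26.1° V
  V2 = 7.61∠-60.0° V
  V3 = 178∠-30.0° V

Step 1 — Convert each phasor to rectangular form:
  V1 = 9.35·(cos(26.1°) + j·sin(26.1°)) = 8.397 + j4.113 V
  V2 = 7.61·(cos(-60.0°) + j·sin(-60.0°)) = 3.805 - j6.59 V
  V3 = 178·(cos(-30.0°) + j·sin(-30.0°)) = 154.2 - j89 V
Step 2 — Sum components: V_total = 166.4 - j91.48 V.
Step 3 — Convert to polar: |V_total| = 189.8 V, ∠V_total = -28.8°.

V_total = 189.8∠-28.8° V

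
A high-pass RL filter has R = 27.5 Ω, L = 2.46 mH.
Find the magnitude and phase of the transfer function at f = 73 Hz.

Step 1 — Angular frequency: ω = 2π·73 = 458.7 rad/s.
Step 2 — Transfer function: H(jω) = jωL/(R + jωL).
Step 3 — Numerator jωL = j·1.128; denominator R + jωL = 27.5 + j1.128.
Step 4 — H = 0.001681 + j0.04096.
Step 5 — Magnitude: |H| = 0.041 (-27.7 dB); phase: φ = 87.7°.

|H| = 0.041 (-27.7 dB), φ = 87.7°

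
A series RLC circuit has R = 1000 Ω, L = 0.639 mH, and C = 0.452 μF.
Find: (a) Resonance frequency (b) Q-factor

Step 1 — Resonance condition Im(Z)=0 gives ω₀ = 1/√(LC).
Step 2 — ω₀ = 1/√(0.000639·4.52e-07) = 5.884e+04 rad/s.
Step 3 — f₀ = ω₀/(2π) = 9365 Hz.
Step 4 — Series Q: Q = ω₀L/R = 5.884e+04·0.000639/1000 = 0.0376.

(a) f₀ = 9365 Hz  (b) Q = 0.0376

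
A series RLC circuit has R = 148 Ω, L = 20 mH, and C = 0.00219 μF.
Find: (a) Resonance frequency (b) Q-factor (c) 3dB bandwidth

Step 1 — Resonance condition Im(Z)=0 gives ω₀ = 1/√(LC).
Step 2 — ω₀ = 1/√(0.02·2.19e-09) = 1.511e+05 rad/s.
Step 3 — f₀ = ω₀/(2π) = 2.405e+04 Hz.
Step 4 — Series Q: Q = ω₀L/R = 1.511e+05·0.02/148 = 20.42.
Step 5 — 3dB bandwidth: Δω = ω₀/Q = 7400 rad/s; BW = Δω/(2π) = 1178 Hz.

(a) f₀ = 2.405e+04 Hz  (b) Q = 20.42  (c) BW = 1178 Hz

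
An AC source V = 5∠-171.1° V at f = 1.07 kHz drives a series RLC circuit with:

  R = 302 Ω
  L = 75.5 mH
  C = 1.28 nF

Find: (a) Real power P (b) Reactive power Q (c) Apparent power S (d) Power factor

Step 1 — Angular frequency: ω = 2π·f = 2π·1070 = 6723 rad/s.
Step 2 — Component impedances:
  R: Z = R = 302 Ω
  L: Z = jωL = j·6723·0.0755 = 0 + j507.6 Ω
  C: Z = 1/(jωC) = -j/(ω·C) = 0 - j1.162e+05 Ω
Step 3 — Series combination: Z_total = R + L + C = 302 - j1.157e+05 Ω = 1.157e+05∠-89.9° Ω.
Step 4 — Source phasor: V = 5∠-171.1° V = -4.94 - j0.7736 V.
Step 5 — Current: I = V / Z = 6.574e-06 - j4.271e-05 A = 4.322e-05∠-81.2° A.
Step 6 — Complex power: S = V·I* = 5.64e-07 - j0.0002161 VA.
Step 7 — Real power: P = Re(S) = 5.64e-07 W.
Step 8 — Reactive power: Q = Im(S) = -0.0002161 VAR.
Step 9 — Apparent power: |S| = 0.0002161 VA.
Step 10 — Power factor: PF = P/|S| = 0.00261 (leading).

(a) P = 5.64e-07 W  (b) Q = -0.0002161 VAR  (c) S = 0.0002161 VA  (d) PF = 0.00261 (leading)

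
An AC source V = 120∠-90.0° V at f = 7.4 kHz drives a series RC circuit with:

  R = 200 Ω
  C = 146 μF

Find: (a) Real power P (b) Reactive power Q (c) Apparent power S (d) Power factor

Step 1 — Angular frequency: ω = 2π·f = 2π·7400 = 4.65e+04 rad/s.
Step 2 — Component impedances:
  R: Z = R = 200 Ω
  C: Z = 1/(jωC) = -j/(ω·C) = 0 - j0.1473 Ω
Step 3 — Series combination: Z_total = R + C = 200 - j0.1473 Ω = 200∠-0.0° Ω.
Step 4 — Source phasor: V = 120∠-90.0° V = 0 - j120 V.
Step 5 — Current: I = V / Z = 0.0004419 - j0.6 A = 0.6∠-90.0° A.
Step 6 — Complex power: S = V·I* = 72 - j0.05303 VA.
Step 7 — Real power: P = Re(S) = 72 W.
Step 8 — Reactive power: Q = Im(S) = -0.05303 VAR.
Step 9 — Apparent power: |S| = 72 VA.
Step 10 — Power factor: PF = P/|S| = 1 (leading).

(a) P = 72 W  (b) Q = -0.05303 VAR  (c) S = 72 VA  (d) PF = 1 (leading)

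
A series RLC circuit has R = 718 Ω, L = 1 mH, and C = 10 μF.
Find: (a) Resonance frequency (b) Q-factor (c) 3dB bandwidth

Step 1 — Resonance: ω₀ = 1/√(LC) = 1/√(0.001·1e-05) = 1e+04 rad/s.
Step 2 — f₀ = ω₀/(2π) = 1592 Hz.
Step 3 — Series Q: Q = ω₀L/R = 1e+04·0.001/718 = 0.01393.
Step 4 — Bandwidth: Δω = ω₀/Q = 7.18e+05 rad/s; BW = Δω/(2π) = 1.143e+05 Hz.

(a) f₀ = 1592 Hz  (b) Q = 0.01393  (c) BW = 1.143e+05 Hz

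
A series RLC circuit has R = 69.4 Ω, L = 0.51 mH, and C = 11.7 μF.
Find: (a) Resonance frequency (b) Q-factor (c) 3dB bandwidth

Step 1 — Resonance: ω₀ = 1/√(LC) = 1/√(0.00051·1.17e-05) = 1.295e+04 rad/s.
Step 2 — f₀ = ω₀/(2π) = 2060 Hz.
Step 3 — Series Q: Q = ω₀L/R = 1.295e+04·0.00051/69.4 = 0.09513.
Step 4 — Bandwidth: Δω = ω₀/Q = 1.361e+05 rad/s; BW = Δω/(2π) = 2.166e+04 Hz.

(a) f₀ = 2060 Hz  (b) Q = 0.09513  (c) BW = 2.166e+04 Hz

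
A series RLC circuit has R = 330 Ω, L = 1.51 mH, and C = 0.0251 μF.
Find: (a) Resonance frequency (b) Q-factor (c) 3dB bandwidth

Step 1 — Resonance condition Im(Z)=0 gives ω₀ = 1/√(LC).
Step 2 — ω₀ = 1/√(0.00151·2.51e-08) = 1.624e+05 rad/s.
Step 3 — f₀ = ω₀/(2π) = 2.585e+04 Hz.
Step 4 — Series Q: Q = ω₀L/R = 1.624e+05·0.00151/330 = 0.7433.
Step 5 — 3dB bandwidth: Δω = ω₀/Q = 2.185e+05 rad/s; BW = Δω/(2π) = 3.478e+04 Hz.

(a) f₀ = 2.585e+04 Hz  (b) Q = 0.7433  (c) BW = 3.478e+04 Hz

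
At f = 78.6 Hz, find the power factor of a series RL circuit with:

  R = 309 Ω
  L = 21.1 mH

Step 1 — Angular frequency: ω = 2π·f = 2π·78.6 = 493.9 rad/s.
Step 2 — Component impedances:
  R: Z = R = 309 Ω
  L: Z = jωL = j·493.9·0.0211 = 0 + j10.42 Ω
Step 3 — Series combination: Z_total = R + L = 309 + j10.42 Ω = 309.2∠1.9° Ω.
Step 4 — Power factor: PF = cos(φ) = Re(Z)/|Z| = 309/309.2 = 0.9994.
Step 5 — Type: Im(Z) = 10.42 ⇒ lagging (phase φ = 1.9°).

PF = 0.9994 (lagging, φ = 1.9°)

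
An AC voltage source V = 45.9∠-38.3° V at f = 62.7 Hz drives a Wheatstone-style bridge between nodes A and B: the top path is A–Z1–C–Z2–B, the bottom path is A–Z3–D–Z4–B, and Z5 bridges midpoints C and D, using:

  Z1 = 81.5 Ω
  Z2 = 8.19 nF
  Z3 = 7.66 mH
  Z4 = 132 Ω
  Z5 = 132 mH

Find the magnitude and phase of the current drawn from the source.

Step 1 — Angular frequency: ω = 2π·f = 2π·62.7 = 394 rad/s.
Step 2 — Component impedances:
  Z1: Z = R = 81.5 Ω
  Z2: Z = 1/(jωC) = -j/(ω·C) = 0 - j3.099e+05 Ω
  Z3: Z = jωL = j·394·0.00766 = 0 + j3.018 Ω
  Z4: Z = R = 132 Ω
  Z5: Z = jωL = j·394·0.132 = 0 + j52 Ω
Step 3 — Bridge requires nodal analysis (the Z5 bridge couples midpoints C and D, so the two paths cannot be reduced to a simple series/parallel combination). Setting node B to ground and injecting 1 A at node A, the 3-node admittance system at A, C, D solves to V_A = Z_AB = 132.1 + j2.911 Ω = 132.1∠1.3° Ω.
Step 4 — Source phasor: V = 45.9∠-38.3° V = 36.02 - j28.45 V.
Step 5 — Ohm's law: I = V / Z_total = (36.02 - j28.45) / (132.1 + j2.911) = 0.2679 - j0.2213 A.
Step 6 — Convert to polar: |I| = 0.3474 A, ∠I = -39.6°.

I = 0.3474∠-39.6° A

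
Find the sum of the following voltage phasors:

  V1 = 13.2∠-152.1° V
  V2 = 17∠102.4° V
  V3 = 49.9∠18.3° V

Step 1 — Convert each phasor to rectangular form:
  V1 = 13.2·(cos(-152.1°) + j·sin(-152.1°)) = -11.67 - j6.177 V
  V2 = 17·(cos(102.4°) + j·sin(102.4°)) = -3.651 + j16.6 V
  V3 = 49.9·(cos(18.3°) + j·sin(18.3°)) = 47.38 + j15.67 V
Step 2 — Sum components: V_total = 32.06 + j26.09 V.
Step 3 — Convert to polar: |V_total| = 41.34 V, ∠V_total = 39.1°.

V_total = 41.34∠39.1° V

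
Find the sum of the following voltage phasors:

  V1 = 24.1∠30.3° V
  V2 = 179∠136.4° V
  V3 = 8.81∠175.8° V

Step 1 — Convert each phasor to rectangular form:
  V1 = 24.1·(cos(30.3°) + j·sin(30.3°)) = 20.81 + j12.16 V
  V2 = 179·(cos(136.4°) + j·sin(136.4°)) = -129.6 + j123.4 V
  V3 = 8.81·(cos(175.8°) + j·sin(175.8°)) = -8.786 + j0.6452 V
Step 2 — Sum components: V_total = -117.6 + j136.2 V.
Step 3 — Convert to polar: |V_total| = 180 V, ∠V_total = 130.8°.

V_total = 180∠130.8° V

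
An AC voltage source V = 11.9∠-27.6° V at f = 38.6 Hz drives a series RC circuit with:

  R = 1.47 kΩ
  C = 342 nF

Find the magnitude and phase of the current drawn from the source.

Step 1 — Angular frequency: ω = 2π·f = 2π·38.6 = 242.5 rad/s.
Step 2 — Component impedances:
  R: Z = R = 1470 Ω
  C: Z = 1/(jωC) = -j/(ω·C) = 0 - j1.206e+04 Ω
Step 3 — Series combination: Z_total = R + C = 1470 - j1.206e+04 Ω = 1.215e+04∠-83.0° Ω.
Step 4 — Source phasor: V = 11.9∠-27.6° V = 10.55 - j5.513 V.
Step 5 — Ohm's law: I = V / Z_total = (10.55 - j5.513) / (1470 - j1.206e+04) = 0.0005557 + j0.000807 A.
Step 6 — Convert to polar: |I| = 0.0009798 A, ∠I = 55.4°.

I = 0.0009798∠55.4° A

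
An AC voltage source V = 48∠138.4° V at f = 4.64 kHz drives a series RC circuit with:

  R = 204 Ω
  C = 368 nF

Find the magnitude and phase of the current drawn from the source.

Step 1 — Angular frequency: ω = 2π·f = 2π·4640 = 2.915e+04 rad/s.
Step 2 — Component impedances:
  R: Z = R = 204 Ω
  C: Z = 1/(jωC) = -j/(ω·C) = 0 - j93.21 Ω
Step 3 — Series combination: Z_total = R + C = 204 - j93.21 Ω = 224.3∠-24.6° Ω.
Step 4 — Source phasor: V = 48∠138.4° V = -35.89 + j31.87 V.
Step 5 — Ohm's law: I = V / Z_total = (-35.89 + j31.87) / (204 - j93.21) = -0.2046 + j0.06273 A.
Step 6 — Convert to polar: |I| = 0.214 A, ∠I = 163.0°.

I = 0.214∠163.0° A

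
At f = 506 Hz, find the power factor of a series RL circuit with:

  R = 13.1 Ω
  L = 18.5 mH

Step 1 — Angular frequency: ω = 2π·f = 2π·506 = 3179 rad/s.
Step 2 — Component impedances:
  R: Z = R = 13.1 Ω
  L: Z = jωL = j·3179·0.0185 = 0 + j58.82 Ω
Step 3 — Series combination: Z_total = R + L = 13.1 + j58.82 Ω = 60.26∠77.4° Ω.
Step 4 — Power factor: PF = cos(φ) = Re(Z)/|Z| = 13.1/60.26 = 0.2174.
Step 5 — Type: Im(Z) = 58.82 ⇒ lagging (phase φ = 77.4°).

PF = 0.2174 (lagging, φ = 77.4°)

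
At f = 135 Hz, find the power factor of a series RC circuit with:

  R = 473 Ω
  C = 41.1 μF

Step 1 — Angular frequency: ω = 2π·f = 2π·135 = 848.2 rad/s.
Step 2 — Component impedances:
  R: Z = R = 473 Ω
  C: Z = 1/(jωC) = -j/(ω·C) = 0 - j28.68 Ω
Step 3 — Series combination: Z_total = R + C = 473 - j28.68 Ω = 473.9∠-3.5° Ω.
Step 4 — Power factor: PF = cos(φ) = Re(Z)/|Z| = 473/473.87 = 0.9982.
Step 5 — Type: Im(Z) = -28.68 ⇒ leading (phase φ = -3.5°).

PF = 0.9982 (leading, φ = -3.5°)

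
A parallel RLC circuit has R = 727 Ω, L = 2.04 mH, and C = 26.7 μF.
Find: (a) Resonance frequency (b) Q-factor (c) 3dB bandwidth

Step 1 — Resonance: ω₀ = 1/√(LC) = 1/√(0.00204·2.67e-05) = 4285 rad/s.
Step 2 — f₀ = ω₀/(2π) = 681.9 Hz.
Step 3 — Parallel Q: Q = R/(ω₀L) = 727/(4285·0.00204) = 83.17.
Step 4 — Bandwidth: Δω = ω₀/Q = 51.52 rad/s; BW = Δω/(2π) = 8.199 Hz.

(a) f₀ = 681.9 Hz  (b) Q = 83.17  (c) BW = 8.199 Hz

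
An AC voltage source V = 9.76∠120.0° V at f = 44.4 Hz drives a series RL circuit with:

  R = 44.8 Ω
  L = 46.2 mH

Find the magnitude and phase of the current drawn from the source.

Step 1 — Angular frequency: ω = 2π·f = 2π·44.4 = 279 rad/s.
Step 2 — Component impedances:
  R: Z = R = 44.8 Ω
  L: Z = jωL = j·279·0.0462 = 0 + j12.89 Ω
Step 3 — Series combination: Z_total = R + L = 44.8 + j12.89 Ω = 46.62∠16.1° Ω.
Step 4 — Source phasor: V = 9.76∠120.0° V = -4.88 + j8.452 V.
Step 5 — Ohm's law: I = V / Z_total = (-4.88 + j8.452) / (44.8 + j12.89) = -0.05047 + j0.2032 A.
Step 6 — Convert to polar: |I| = 0.2094 A, ∠I = 103.9°.

I = 0.2094∠103.9° A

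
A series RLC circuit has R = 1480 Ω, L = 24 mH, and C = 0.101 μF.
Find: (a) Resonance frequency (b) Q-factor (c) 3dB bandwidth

Step 1 — Resonance condition Im(Z)=0 gives ω₀ = 1/√(LC).
Step 2 — ω₀ = 1/√(0.024·1.01e-07) = 2.031e+04 rad/s.
Step 3 — f₀ = ω₀/(2π) = 3233 Hz.
Step 4 — Series Q: Q = ω₀L/R = 2.031e+04·0.024/1480 = 0.3294.
Step 5 — 3dB bandwidth: Δω = ω₀/Q = 6.167e+04 rad/s; BW = Δω/(2π) = 9815 Hz.

(a) f₀ = 3233 Hz  (b) Q = 0.3294  (c) BW = 9815 Hz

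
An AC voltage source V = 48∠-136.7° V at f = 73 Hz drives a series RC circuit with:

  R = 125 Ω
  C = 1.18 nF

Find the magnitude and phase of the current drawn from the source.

Step 1 — Angular frequency: ω = 2π·f = 2π·73 = 458.7 rad/s.
Step 2 — Component impedances:
  R: Z = R = 125 Ω
  C: Z = 1/(jωC) = -j/(ω·C) = 0 - j1.848e+06 Ω
Step 3 — Series combination: Z_total = R + C = 125 - j1.848e+06 Ω = 1.848e+06∠-90.0° Ω.
Step 4 — Source phasor: V = 48∠-136.7° V = -34.93 - j32.92 V.
Step 5 — Ohm's law: I = V / Z_total = (-34.93 - j32.92) / (125 - j1.848e+06) = 1.782e-05 - j1.891e-05 A.
Step 6 — Convert to polar: |I| = 2.598e-05 A, ∠I = -46.7°.

I = 2.598e-05∠-46.7° A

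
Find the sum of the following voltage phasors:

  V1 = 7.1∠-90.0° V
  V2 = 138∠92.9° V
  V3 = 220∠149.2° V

Step 1 — Convert each phasor to rectangular form:
  V1 = 7.1·(cos(-90.0°) + j·sin(-90.0°)) = 0 - j7.1 V
  V2 = 138·(cos(92.9°) + j·sin(92.9°)) = -6.982 + j137.8 V
  V3 = 220·(cos(149.2°) + j·sin(149.2°)) = -189 + j112.6 V
Step 2 — Sum components: V_total = -196 + j243.4 V.
Step 3 — Convert to polar: |V_total| = 312.5 V, ∠V_total = 128.8°.

V_total = 312.5∠128.8° V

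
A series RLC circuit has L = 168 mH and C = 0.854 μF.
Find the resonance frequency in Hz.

Step 1 — Resonance condition Im(Z)=0 gives ω₀ = 1/√(LC).
Step 2 — ω₀ = 1/√(0.168·8.54e-07) = 2640 rad/s.
Step 3 — f₀ = ω₀/(2π) = 420.2 Hz.

f₀ = 420.2 Hz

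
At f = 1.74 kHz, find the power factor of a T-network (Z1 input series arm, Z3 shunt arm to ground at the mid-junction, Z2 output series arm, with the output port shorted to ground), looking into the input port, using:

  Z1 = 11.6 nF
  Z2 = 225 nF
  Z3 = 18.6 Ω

Step 1 — Angular frequency: ω = 2π·f = 2π·1740 = 1.093e+04 rad/s.
Step 2 — Component impedances:
  Z1: Z = 1/(jωC) = -j/(ω·C) = 0 - j7885 Ω
  Z2: Z = 1/(jωC) = -j/(ω·C) = 0 - j406.5 Ω
  Z3: Z = R = 18.6 Ω
Step 3 — With the output port shorted to ground, the output series arm Z2 runs from the junction to ground; the shunt arm Z3 also runs from the junction to ground. They appear in parallel: Z3 || Z2 = 18.56 - j0.8492 Ω.
Step 4 — Series with input arm Z1: Z_in = Z1 + (Z3 || Z2) = 18.56 - j7886 Ω = 7886∠-89.9° Ω.
Step 5 — Power factor: PF = cos(φ) = Re(Z)/|Z| = 18.56/7886 = 0.002354.
Step 6 — Type: Im(Z) = -7886 ⇒ leading (phase φ = -89.9°).

PF = 0.002354 (leading, φ = -89.9°)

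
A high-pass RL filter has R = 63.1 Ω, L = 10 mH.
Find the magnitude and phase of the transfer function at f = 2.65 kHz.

Step 1 — Angular frequency: ω = 2π·2650 = 1.665e+04 rad/s.
Step 2 — Transfer function: H(jω) = jωL/(R + jωL).
Step 3 — Numerator jωL = j·166.5; denominator R + jωL = 63.1 + j166.5.
Step 4 — H = 0.8744 + j0.3314.
Step 5 — Magnitude: |H| = 0.9351 (-0.6 dB); phase: φ = 20.8°.

|H| = 0.9351 (-0.6 dB), φ = 20.8°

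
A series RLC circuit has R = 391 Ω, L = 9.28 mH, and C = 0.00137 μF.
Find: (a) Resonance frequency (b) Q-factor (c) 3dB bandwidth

Step 1 — Resonance condition Im(Z)=0 gives ω₀ = 1/√(LC).
Step 2 — ω₀ = 1/√(0.00928·1.37e-09) = 2.805e+05 rad/s.
Step 3 — f₀ = ω₀/(2π) = 4.464e+04 Hz.
Step 4 — Series Q: Q = ω₀L/R = 2.805e+05·0.00928/391 = 6.656.
Step 5 — 3dB bandwidth: Δω = ω₀/Q = 4.213e+04 rad/s; BW = Δω/(2π) = 6706 Hz.

(a) f₀ = 4.464e+04 Hz  (b) Q = 6.656  (c) BW = 6706 Hz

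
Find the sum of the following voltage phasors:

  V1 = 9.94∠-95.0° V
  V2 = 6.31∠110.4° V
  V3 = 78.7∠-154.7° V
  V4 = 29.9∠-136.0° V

Step 1 — Convert each phasor to rectangular form:
  V1 = 9.94·(cos(-95.0°) + j·sin(-95.0°)) = -0.8663 - j9.902 V
  V2 = 6.31·(cos(110.4°) + j·sin(110.4°)) = -2.199 + j5.914 V
  V3 = 78.7·(cos(-154.7°) + j·sin(-154.7°)) = -71.15 - j33.63 V
  V4 = 29.9·(cos(-136.0°) + j·sin(-136.0°)) = -21.51 - j20.77 V
Step 2 — Sum components: V_total = -95.73 - j58.39 V.
Step 3 — Convert to polar: |V_total| = 112.1 V, ∠V_total = -148.6°.

V_total = 112.1∠-148.6° V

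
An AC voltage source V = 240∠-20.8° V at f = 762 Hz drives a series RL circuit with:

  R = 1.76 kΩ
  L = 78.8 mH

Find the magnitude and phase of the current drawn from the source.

Step 1 — Angular frequency: ω = 2π·f = 2π·762 = 4788 rad/s.
Step 2 — Component impedances:
  R: Z = R = 1760 Ω
  L: Z = jωL = j·4788·0.0788 = 0 + j377.3 Ω
Step 3 — Series combination: Z_total = R + L = 1760 + j377.3 Ω = 1800∠12.1° Ω.
Step 4 — Source phasor: V = 240∠-20.8° V = 224.4 - j85.23 V.
Step 5 — Ohm's law: I = V / Z_total = (224.4 - j85.23) / (1760 + j377.3) = 0.112 - j0.07242 A.
Step 6 — Convert to polar: |I| = 0.1333 A, ∠I = -32.9°.

I = 0.1333∠-32.9° A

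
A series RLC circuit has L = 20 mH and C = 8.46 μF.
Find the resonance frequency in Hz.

Step 1 — Resonance condition Im(Z)=0 gives ω₀ = 1/√(LC).
Step 2 — ω₀ = 1/√(0.02·8.46e-06) = 2431 rad/s.
Step 3 — f₀ = ω₀/(2π) = 386.9 Hz.

f₀ = 386.9 Hz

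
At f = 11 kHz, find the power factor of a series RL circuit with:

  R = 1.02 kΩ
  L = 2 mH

Step 1 — Angular frequency: ω = 2π·f = 2π·1.1e+04 = 6.912e+04 rad/s.
Step 2 — Component impedances:
  R: Z = R = 1020 Ω
  L: Z = jωL = j·6.912e+04·0.002 = 0 + j138.2 Ω
Step 3 — Series combination: Z_total = R + L = 1020 + j138.2 Ω = 1029∠7.7° Ω.
Step 4 — Power factor: PF = cos(φ) = Re(Z)/|Z| = 1020/1029.32 = 0.9909.
Step 5 — Type: Im(Z) = 138.2 ⇒ lagging (phase φ = 7.7°).

PF = 0.9909 (lagging, φ = 7.7°)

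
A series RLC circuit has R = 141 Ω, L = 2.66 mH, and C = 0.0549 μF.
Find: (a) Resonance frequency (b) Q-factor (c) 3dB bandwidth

Step 1 — Resonance condition Im(Z)=0 gives ω₀ = 1/√(LC).
Step 2 — ω₀ = 1/√(0.00266·5.49e-08) = 8.275e+04 rad/s.
Step 3 — f₀ = ω₀/(2π) = 1.317e+04 Hz.
Step 4 — Series Q: Q = ω₀L/R = 8.275e+04·0.00266/141 = 1.561.
Step 5 — 3dB bandwidth: Δω = ω₀/Q = 5.301e+04 rad/s; BW = Δω/(2π) = 8436 Hz.

(a) f₀ = 1.317e+04 Hz  (b) Q = 1.561  (c) BW = 8436 Hz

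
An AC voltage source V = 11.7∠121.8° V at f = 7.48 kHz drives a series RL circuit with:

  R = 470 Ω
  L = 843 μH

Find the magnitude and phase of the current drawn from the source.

Step 1 — Angular frequency: ω = 2π·f = 2π·7480 = 4.7e+04 rad/s.
Step 2 — Component impedances:
  R: Z = R = 470 Ω
  L: Z = jωL = j·4.7e+04·0.000843 = 0 + j39.62 Ω
Step 3 — Series combination: Z_total = R + L = 470 + j39.62 Ω = 471.7∠4.8° Ω.
Step 4 — Source phasor: V = 11.7∠121.8° V = -6.165 + j9.944 V.
Step 5 — Ohm's law: I = V / Z_total = (-6.165 + j9.944) / (470 + j39.62) = -0.01125 + j0.02211 A.
Step 6 — Convert to polar: |I| = 0.02481 A, ∠I = 117.0°.

I = 0.02481∠117.0° A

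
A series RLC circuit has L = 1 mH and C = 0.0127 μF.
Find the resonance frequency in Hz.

Step 1 — Resonance condition Im(Z)=0 gives ω₀ = 1/√(LC).
Step 2 — ω₀ = 1/√(0.001·1.27e-08) = 2.806e+05 rad/s.
Step 3 — f₀ = ω₀/(2π) = 4.466e+04 Hz.

f₀ = 4.466e+04 Hz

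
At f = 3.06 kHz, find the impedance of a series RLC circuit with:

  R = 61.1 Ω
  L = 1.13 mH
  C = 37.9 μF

Step 1 — Angular frequency: ω = 2π·f = 2π·3060 = 1.923e+04 rad/s.
Step 2 — Component impedances:
  R: Z = R = 61.1 Ω
  L: Z = jωL = j·1.923e+04·0.00113 = 0 + j21.73 Ω
  C: Z = 1/(jωC) = -j/(ω·C) = 0 - j1.372 Ω
Step 3 — Series combination: Z_total = R + L + C = 61.1 + j20.35 Ω = 64.4∠18.4° Ω.

Z = 61.1 + j20.35 Ω = 64.4∠18.4° Ω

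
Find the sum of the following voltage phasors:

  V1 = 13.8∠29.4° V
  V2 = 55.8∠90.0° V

Step 1 — Convert each phasor to rectangular form:
  V1 = 13.8·(cos(29.4°) + j·sin(29.4°)) = 12.02 + j6.774 V
  V2 = 55.8·(cos(90.0°) + j·sin(90.0°)) = 0 + j55.8 V
Step 2 — Sum components: V_total = 12.02 + j62.57 V.
Step 3 — Convert to polar: |V_total| = 63.72 V, ∠V_total = 79.1°.

V_total = 63.72∠79.1° V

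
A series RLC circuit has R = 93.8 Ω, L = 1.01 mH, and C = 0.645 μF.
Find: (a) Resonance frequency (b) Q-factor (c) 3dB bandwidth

Step 1 — Resonance: ω₀ = 1/√(LC) = 1/√(0.00101·6.45e-07) = 3.918e+04 rad/s.
Step 2 — f₀ = ω₀/(2π) = 6236 Hz.
Step 3 — Series Q: Q = ω₀L/R = 3.918e+04·0.00101/93.8 = 0.4219.
Step 4 — Bandwidth: Δω = ω₀/Q = 9.287e+04 rad/s; BW = Δω/(2π) = 1.478e+04 Hz.

(a) f₀ = 6236 Hz  (b) Q = 0.4219  (c) BW = 1.478e+04 Hz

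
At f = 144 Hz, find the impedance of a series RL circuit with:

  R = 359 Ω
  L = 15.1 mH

Step 1 — Angular frequency: ω = 2π·f = 2π·144 = 904.8 rad/s.
Step 2 — Component impedances:
  R: Z = R = 359 Ω
  L: Z = jωL = j·904.8·0.0151 = 0 + j13.66 Ω
Step 3 — Series combination: Z_total = R + L = 359 + j13.66 Ω = 359.3∠2.2° Ω.

Z = 359 + j13.66 Ω = 359.3∠2.2° Ω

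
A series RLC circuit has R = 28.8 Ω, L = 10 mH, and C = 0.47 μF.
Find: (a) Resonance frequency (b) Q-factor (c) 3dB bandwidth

Step 1 — Resonance condition Im(Z)=0 gives ω₀ = 1/√(LC).
Step 2 — ω₀ = 1/√(0.01·4.7e-07) = 1.459e+04 rad/s.
Step 3 — f₀ = ω₀/(2π) = 2322 Hz.
Step 4 — Series Q: Q = ω₀L/R = 1.459e+04·0.01/28.8 = 5.065.
Step 5 — 3dB bandwidth: Δω = ω₀/Q = 2880 rad/s; BW = Δω/(2π) = 458.4 Hz.

(a) f₀ = 2322 Hz  (b) Q = 5.065  (c) BW = 458.4 Hz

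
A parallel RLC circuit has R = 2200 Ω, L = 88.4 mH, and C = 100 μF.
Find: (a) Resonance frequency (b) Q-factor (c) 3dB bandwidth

Step 1 — Resonance: ω₀ = 1/√(LC) = 1/√(0.0884·0.0001) = 336.3 rad/s.
Step 2 — f₀ = ω₀/(2π) = 53.53 Hz.
Step 3 — Parallel Q: Q = R/(ω₀L) = 2200/(336.3·0.0884) = 73.99.
Step 4 — Bandwidth: Δω = ω₀/Q = 4.545 rad/s; BW = Δω/(2π) = 0.7234 Hz.

(a) f₀ = 53.53 Hz  (b) Q = 73.99  (c) BW = 0.7234 Hz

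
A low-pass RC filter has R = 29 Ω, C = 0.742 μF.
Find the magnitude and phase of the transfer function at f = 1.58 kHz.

Step 1 — Angular frequency: ω = 2π·1580 = 9927 rad/s.
Step 2 — Transfer function: H(jω) = 1/(1 + jωRC).
Step 3 — Denominator: 1 + jωRC = 1 + j·9927·29·7.42e-07 = 1 + j0.2136.
Step 4 — H = 0.9564 - j0.2043.
Step 5 — Magnitude: |H| = 0.9779 (-0.2 dB); phase: φ = -12.1°.

|H| = 0.9779 (-0.2 dB), φ = -12.1°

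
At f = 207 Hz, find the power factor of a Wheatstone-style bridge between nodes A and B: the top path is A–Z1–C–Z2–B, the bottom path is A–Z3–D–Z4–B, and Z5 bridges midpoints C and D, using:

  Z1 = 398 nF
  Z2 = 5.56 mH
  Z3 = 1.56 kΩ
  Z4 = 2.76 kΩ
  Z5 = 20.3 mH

Step 1 — Angular frequency: ω = 2π·f = 2π·207 = 1301 rad/s.
Step 2 — Component impedances:
  Z1: Z = 1/(jωC) = -j/(ω·C) = 0 - j1932 Ω
  Z2: Z = jωL = j·1301·0.00556 = 0 + j7.231 Ω
  Z3: Z = R = 1560 Ω
  Z4: Z = R = 2760 Ω
  Z5: Z = jωL = j·1301·0.0203 = 0 + j26.4 Ω
Step 3 — Bridge requires nodal analysis (the Z5 bridge couples midpoints C and D, so the two paths cannot be reduced to a simple series/parallel combination). Setting node B to ground and injecting 1 A at node A, the 3-node admittance system at A, C, D solves to V_A = Z_AB = 960.2 - j752.2 Ω = 1220∠-38.1° Ω.
Step 4 — Power factor: PF = cos(φ) = Re(Z)/|Z| = 960.16/1219.7 = 0.7872.
Step 5 — Type: Im(Z) = -752.2 ⇒ leading (phase φ = -38.1°).

PF = 0.7872 (leading, φ = -38.1°)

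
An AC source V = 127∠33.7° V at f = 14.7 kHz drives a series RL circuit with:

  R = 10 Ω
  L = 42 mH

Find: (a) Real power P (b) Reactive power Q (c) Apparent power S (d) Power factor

Step 1 — Angular frequency: ω = 2π·f = 2π·1.47e+04 = 9.236e+04 rad/s.
Step 2 — Component impedances:
  R: Z = R = 10 Ω
  L: Z = jωL = j·9.236e+04·0.042 = 0 + j3879 Ω
Step 3 — Series combination: Z_total = R + L = 10 + j3879 Ω = 3879∠89.9° Ω.
Step 4 — Source phasor: V = 127∠33.7° V = 105.7 + j70.47 V.
Step 5 — Current: I = V / Z = 0.01823 - j0.02719 A = 0.03274∠-56.2° A.
Step 6 — Complex power: S = V·I* = 0.01072 + j4.158 VA.
Step 7 — Real power: P = Re(S) = 0.01072 W.
Step 8 — Reactive power: Q = Im(S) = 4.158 VAR.
Step 9 — Apparent power: |S| = 4.158 VA.
Step 10 — Power factor: PF = P/|S| = 0.002578 (lagging).

(a) P = 0.01072 W  (b) Q = 4.158 VAR  (c) S = 4.158 VA  (d) PF = 0.002578 (lagging)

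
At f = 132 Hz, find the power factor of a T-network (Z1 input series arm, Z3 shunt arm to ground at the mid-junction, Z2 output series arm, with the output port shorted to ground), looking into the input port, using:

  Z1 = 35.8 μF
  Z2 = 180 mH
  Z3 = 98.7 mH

Step 1 — Angular frequency: ω = 2π·f = 2π·132 = 829.4 rad/s.
Step 2 — Component impedances:
  Z1: Z = 1/(jωC) = -j/(ω·C) = 0 - j33.68 Ω
  Z2: Z = jωL = j·829.4·0.18 = 0 + j149.3 Ω
  Z3: Z = jωL = j·829.4·0.0987 = 0 + j81.86 Ω
Step 3 — With the output port shorted to ground, the output series arm Z2 runs from the junction to ground; the shunt arm Z3 also runs from the junction to ground. They appear in parallel: Z3 || Z2 = 0 + j52.87 Ω.
Step 4 — Series with input arm Z1: Z_in = Z1 + (Z3 || Z2) = 0 + j19.19 Ω = 19.19∠90.0° Ω.
Step 5 — Power factor: PF = cos(φ) = Re(Z)/|Z| = 0/19.19 = 0.
Step 6 — Type: Im(Z) = 19.19 ⇒ lagging (phase φ = 90.0°).

PF = 0 (lagging, φ = 90.0°)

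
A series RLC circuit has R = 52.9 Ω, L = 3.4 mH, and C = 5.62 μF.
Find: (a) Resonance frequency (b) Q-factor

Step 1 — Resonance condition Im(Z)=0 gives ω₀ = 1/√(LC).
Step 2 — ω₀ = 1/√(0.0034·5.62e-06) = 7234 rad/s.
Step 3 — f₀ = ω₀/(2π) = 1151 Hz.
Step 4 — Series Q: Q = ω₀L/R = 7234·0.0034/52.9 = 0.465.

(a) f₀ = 1151 Hz  (b) Q = 0.465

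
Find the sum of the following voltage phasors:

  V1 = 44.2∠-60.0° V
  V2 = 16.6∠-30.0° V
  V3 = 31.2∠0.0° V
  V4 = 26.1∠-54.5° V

Step 1 — Convert each phasor to rectangular form:
  V1 = 44.2·(cos(-60.0°) + j·sin(-60.0°)) = 22.1 - j38.28 V
  V2 = 16.6·(cos(-30.0°) + j·sin(-30.0°)) = 14.38 - j8.3 V
  V3 = 31.2·(cos(0.0°) + j·sin(0.0°)) = 31.2 V
  V4 = 26.1·(cos(-54.5°) + j·sin(-54.5°)) = 15.16 - j21.25 V
Step 2 — Sum components: V_total = 82.83 - j67.83 V.
Step 3 — Convert to polar: |V_total| = 107.1 V, ∠V_total = -39.3°.

V_total = 107.1∠-39.3° V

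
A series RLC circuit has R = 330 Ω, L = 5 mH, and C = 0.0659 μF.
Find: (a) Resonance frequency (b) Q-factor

Step 1 — Resonance condition Im(Z)=0 gives ω₀ = 1/√(LC).
Step 2 — ω₀ = 1/√(0.005·6.59e-08) = 5.509e+04 rad/s.
Step 3 — f₀ = ω₀/(2π) = 8768 Hz.
Step 4 — Series Q: Q = ω₀L/R = 5.509e+04·0.005/330 = 0.8347.

(a) f₀ = 8768 Hz  (b) Q = 0.8347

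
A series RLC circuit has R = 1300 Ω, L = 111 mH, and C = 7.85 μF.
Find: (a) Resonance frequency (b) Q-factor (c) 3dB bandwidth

Step 1 — Resonance: ω₀ = 1/√(LC) = 1/√(0.111·7.85e-06) = 1071 rad/s.
Step 2 — f₀ = ω₀/(2π) = 170.5 Hz.
Step 3 — Series Q: Q = ω₀L/R = 1071·0.111/1300 = 0.09147.
Step 4 — Bandwidth: Δω = ω₀/Q = 1.171e+04 rad/s; BW = Δω/(2π) = 1864 Hz.

(a) f₀ = 170.5 Hz  (b) Q = 0.09147  (c) BW = 1864 Hz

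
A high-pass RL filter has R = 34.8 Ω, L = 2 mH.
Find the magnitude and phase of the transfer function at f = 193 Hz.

Step 1 — Angular frequency: ω = 2π·193 = 1213 rad/s.
Step 2 — Transfer function: H(jω) = jωL/(R + jωL).
Step 3 — Numerator jωL = j·2.425; denominator R + jωL = 34.8 + j2.425.
Step 4 — H = 0.004834 + j0.06936.
Step 5 — Magnitude: |H| = 0.06952 (-23.2 dB); phase: φ = 86.0°.

|H| = 0.06952 (-23.2 dB), φ = 86.0°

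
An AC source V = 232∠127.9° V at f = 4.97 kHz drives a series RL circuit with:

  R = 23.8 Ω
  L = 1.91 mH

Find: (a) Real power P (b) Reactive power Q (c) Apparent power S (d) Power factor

Step 1 — Angular frequency: ω = 2π·f = 2π·4970 = 3.123e+04 rad/s.
Step 2 — Component impedances:
  R: Z = R = 23.8 Ω
  L: Z = jωL = j·3.123e+04·0.00191 = 0 + j59.64 Ω
Step 3 — Series combination: Z_total = R + L = 23.8 + j59.64 Ω = 64.22∠68.2° Ω.
Step 4 — Source phasor: V = 232∠127.9° V = -142.5 + j183.1 V.
Step 5 — Current: I = V / Z = 1.825 + j3.118 A = 3.613∠59.7° A.
Step 6 — Complex power: S = V·I* = 310.6 + j778.5 VA.
Step 7 — Real power: P = Re(S) = 310.6 W.
Step 8 — Reactive power: Q = Im(S) = 778.5 VAR.
Step 9 — Apparent power: |S| = 838.2 VA.
Step 10 — Power factor: PF = P/|S| = 0.3706 (lagging).

(a) P = 310.6 W  (b) Q = 778.5 VAR  (c) S = 838.2 VA  (d) PF = 0.3706 (lagging)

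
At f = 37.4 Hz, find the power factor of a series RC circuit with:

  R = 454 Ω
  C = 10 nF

Step 1 — Angular frequency: ω = 2π·f = 2π·37.4 = 235 rad/s.
Step 2 — Component impedances:
  R: Z = R = 454 Ω
  C: Z = 1/(jωC) = -j/(ω·C) = 0 - j4.255e+05 Ω
Step 3 — Series combination: Z_total = R + C = 454 - j4.255e+05 Ω = 4.255e+05∠-89.9° Ω.
Step 4 — Power factor: PF = cos(φ) = Re(Z)/|Z| = 454/4.255e+05 = 0.001067.
Step 5 — Type: Im(Z) = -4.255e+05 ⇒ leading (phase φ = -89.9°).

PF = 0.001067 (leading, φ = -89.9°)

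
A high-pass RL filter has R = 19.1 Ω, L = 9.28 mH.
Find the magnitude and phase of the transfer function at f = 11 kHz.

Step 1 — Angular frequency: ω = 2π·1.1e+04 = 6.912e+04 rad/s.
Step 2 — Transfer function: H(jω) = jωL/(R + jωL).
Step 3 — Numerator jωL = j·641.4; denominator R + jωL = 19.1 + j641.4.
Step 4 — H = 0.9991 + j0.02975.
Step 5 — Magnitude: |H| = 0.9996 (-0.0 dB); phase: φ = 1.7°.

|H| = 0.9996 (-0.0 dB), φ = 1.7°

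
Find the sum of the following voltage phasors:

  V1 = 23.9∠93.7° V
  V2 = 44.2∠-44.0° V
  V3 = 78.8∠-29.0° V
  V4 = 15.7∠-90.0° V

Step 1 — Convert each phasor to rectangular form:
  V1 = 23.9·(cos(93.7°) + j·sin(93.7°)) = -1.542 + j23.85 V
  V2 = 44.2·(cos(-44.0°) + j·sin(-44.0°)) = 31.79 - j30.7 V
  V3 = 78.8·(cos(-29.0°) + j·sin(-29.0°)) = 68.92 - j38.2 V
  V4 = 15.7·(cos(-90.0°) + j·sin(-90.0°)) = 0 - j15.7 V
Step 2 — Sum components: V_total = 99.17 - j60.76 V.
Step 3 — Convert to polar: |V_total| = 116.3 V, ∠V_total = -31.5°.

V_total = 116.3∠-31.5° V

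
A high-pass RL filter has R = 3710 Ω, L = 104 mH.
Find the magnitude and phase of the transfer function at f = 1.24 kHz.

Step 1 — Angular frequency: ω = 2π·1240 = 7791 rad/s.
Step 2 — Transfer function: H(jω) = jωL/(R + jωL).
Step 3 — Numerator jωL = j·810.3; denominator R + jωL = 3710 + j810.3.
Step 4 — H = 0.04553 + j0.2085.
Step 5 — Magnitude: |H| = 0.2134 (-13.4 dB); phase: φ = 77.7°.

|H| = 0.2134 (-13.4 dB), φ = 77.7°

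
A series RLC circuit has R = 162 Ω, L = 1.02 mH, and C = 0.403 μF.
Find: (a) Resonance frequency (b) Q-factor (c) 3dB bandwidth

Step 1 — Resonance condition Im(Z)=0 gives ω₀ = 1/√(LC).
Step 2 — ω₀ = 1/√(0.00102·4.03e-07) = 4.932e+04 rad/s.
Step 3 — f₀ = ω₀/(2π) = 7850 Hz.
Step 4 — Series Q: Q = ω₀L/R = 4.932e+04·0.00102/162 = 0.3106.
Step 5 — 3dB bandwidth: Δω = ω₀/Q = 1.588e+05 rad/s; BW = Δω/(2π) = 2.528e+04 Hz.

(a) f₀ = 7850 Hz  (b) Q = 0.3106  (c) BW = 2.528e+04 Hz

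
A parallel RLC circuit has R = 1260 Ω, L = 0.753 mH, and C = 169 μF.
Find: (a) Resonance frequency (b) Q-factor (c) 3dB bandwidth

Step 1 — Resonance: ω₀ = 1/√(LC) = 1/√(0.000753·0.000169) = 2803 rad/s.
Step 2 — f₀ = ω₀/(2π) = 446.1 Hz.
Step 3 — Parallel Q: Q = R/(ω₀L) = 1260/(2803·0.000753) = 596.9.
Step 4 — Bandwidth: Δω = ω₀/Q = 4.696 rad/s; BW = Δω/(2π) = 0.7474 Hz.

(a) f₀ = 446.1 Hz  (b) Q = 596.9  (c) BW = 0.7474 Hz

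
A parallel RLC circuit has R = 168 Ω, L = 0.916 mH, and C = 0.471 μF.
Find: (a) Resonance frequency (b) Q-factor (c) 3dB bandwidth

Step 1 — Resonance: ω₀ = 1/√(LC) = 1/√(0.000916·4.71e-07) = 4.814e+04 rad/s.
Step 2 — f₀ = ω₀/(2π) = 7662 Hz.
Step 3 — Parallel Q: Q = R/(ω₀L) = 168/(4.814e+04·0.000916) = 3.81.
Step 4 — Bandwidth: Δω = ω₀/Q = 1.264e+04 rad/s; BW = Δω/(2π) = 2011 Hz.

(a) f₀ = 7662 Hz  (b) Q = 3.81  (c) BW = 2011 Hz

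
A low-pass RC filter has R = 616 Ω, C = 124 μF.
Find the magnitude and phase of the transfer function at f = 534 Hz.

Step 1 — Angular frequency: ω = 2π·534 = 3355 rad/s.
Step 2 — Transfer function: H(jω) = 1/(1 + jωRC).
Step 3 — Denominator: 1 + jωRC = 1 + j·3355·616·0.000124 = 1 + j256.3.
Step 4 — H = 1.522e-05 - j0.003902.
Step 5 — Magnitude: |H| = 0.003902 (-48.2 dB); phase: φ = -89.8°.

|H| = 0.003902 (-48.2 dB), φ = -89.8°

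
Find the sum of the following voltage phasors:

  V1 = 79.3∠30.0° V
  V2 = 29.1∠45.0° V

Step 1 — Convert each phasor to rectangular form:
  V1 = 79.3·(cos(30.0°) + j·sin(30.0°)) = 68.68 + j39.65 V
  V2 = 29.1·(cos(45.0°) + j·sin(45.0°)) = 20.58 + j20.58 V
Step 2 — Sum components: V_total = 89.25 + j60.23 V.
Step 3 — Convert to polar: |V_total| = 107.7 V, ∠V_total = 34.0°.

V_total = 107.7∠34.0° V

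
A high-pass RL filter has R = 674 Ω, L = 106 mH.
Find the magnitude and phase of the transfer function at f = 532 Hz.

Step 1 — Angular frequency: ω = 2π·532 = 3343 rad/s.
Step 2 — Transfer function: H(jω) = jωL/(R + jωL).
Step 3 — Numerator jωL = j·354.3; denominator R + jωL = 674 + j354.3.
Step 4 — H = 0.2165 + j0.4119.
Step 5 — Magnitude: |H| = 0.4653 (-6.6 dB); phase: φ = 62.3°.

|H| = 0.4653 (-6.6 dB), φ = 62.3°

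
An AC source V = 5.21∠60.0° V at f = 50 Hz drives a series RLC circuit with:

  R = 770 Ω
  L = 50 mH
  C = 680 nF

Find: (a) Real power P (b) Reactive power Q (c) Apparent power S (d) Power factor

Step 1 — Angular frequency: ω = 2π·f = 2π·50 = 314.2 rad/s.
Step 2 — Component impedances:
  R: Z = R = 770 Ω
  L: Z = jωL = j·314.2·0.05 = 0 + j15.71 Ω
  C: Z = 1/(jωC) = -j/(ω·C) = 0 - j4681 Ω
Step 3 — Series combination: Z_total = R + L + C = 770 - j4665 Ω = 4728∠-80.6° Ω.
Step 4 — Source phasor: V = 5.21∠60.0° V = 2.605 + j4.512 V.
Step 5 — Current: I = V / Z = -0.0008518 + j0.000699 A = 0.001102∠140.6° A.
Step 6 — Complex power: S = V·I* = 0.0009348 - j0.005664 VA.
Step 7 — Real power: P = Re(S) = 0.0009348 W.
Step 8 — Reactive power: Q = Im(S) = -0.005664 VAR.
Step 9 — Apparent power: |S| = 0.005741 VA.
Step 10 — Power factor: PF = P/|S| = 0.1628 (leading).

(a) P = 0.0009348 W  (b) Q = -0.005664 VAR  (c) S = 0.005741 VA  (d) PF = 0.1628 (leading)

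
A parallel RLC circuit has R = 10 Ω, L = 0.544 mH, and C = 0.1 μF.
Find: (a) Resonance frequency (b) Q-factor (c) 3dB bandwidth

Step 1 — Resonance: ω₀ = 1/√(LC) = 1/√(0.000544·1e-07) = 1.356e+05 rad/s.
Step 2 — f₀ = ω₀/(2π) = 2.158e+04 Hz.
Step 3 — Parallel Q: Q = R/(ω₀L) = 10/(1.356e+05·0.000544) = 0.1356.
Step 4 — Bandwidth: Δω = ω₀/Q = 1e+06 rad/s; BW = Δω/(2π) = 1.592e+05 Hz.

(a) f₀ = 2.158e+04 Hz  (b) Q = 0.1356  (c) BW = 1.592e+05 Hz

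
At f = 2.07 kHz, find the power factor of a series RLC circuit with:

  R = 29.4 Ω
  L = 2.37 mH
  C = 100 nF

Step 1 — Angular frequency: ω = 2π·f = 2π·2070 = 1.301e+04 rad/s.
Step 2 — Component impedances:
  R: Z = R = 29.4 Ω
  L: Z = jωL = j·1.301e+04·0.00237 = 0 + j30.82 Ω
  C: Z = 1/(jωC) = -j/(ω·C) = 0 - j768.9 Ω
Step 3 — Series combination: Z_total = R + L + C = 29.4 - j738 Ω = 738.6∠-87.7° Ω.
Step 4 — Power factor: PF = cos(φ) = Re(Z)/|Z| = 29.4/738.63 = 0.0398.
Step 5 — Type: Im(Z) = -738 ⇒ leading (phase φ = -87.7°).

PF = 0.0398 (leading, φ = -87.7°)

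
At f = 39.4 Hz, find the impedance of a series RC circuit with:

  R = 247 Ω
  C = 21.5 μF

Step 1 — Angular frequency: ω = 2π·f = 2π·39.4 = 247.6 rad/s.
Step 2 — Component impedances:
  R: Z = R = 247 Ω
  C: Z = 1/(jωC) = -j/(ω·C) = 0 - j187.9 Ω
Step 3 — Series combination: Z_total = R + C = 247 - j187.9 Ω = 310.3∠-37.3° Ω.

Z = 247 - j187.9 Ω = 310.3∠-37.3° Ω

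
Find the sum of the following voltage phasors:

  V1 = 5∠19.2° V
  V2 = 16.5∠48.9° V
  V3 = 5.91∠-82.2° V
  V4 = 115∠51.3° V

Step 1 — Convert each phasor to rectangular form:
  V1 = 5·(cos(19.2°) + j·sin(19.2°)) = 4.722 + j1.644 V
  V2 = 16.5·(cos(48.9°) + j·sin(48.9°)) = 10.85 + j12.43 V
  V3 = 5.91·(cos(-82.2°) + j·sin(-82.2°)) = 0.8021 - j5.855 V
  V4 = 115·(cos(51.3°) + j·sin(51.3°)) = 71.9 + j89.75 V
Step 2 — Sum components: V_total = 88.27 + j97.97 V.
Step 3 — Convert to polar: |V_total| = 131.9 V, ∠V_total = 48.0°.

V_total = 131.9∠48.0° V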